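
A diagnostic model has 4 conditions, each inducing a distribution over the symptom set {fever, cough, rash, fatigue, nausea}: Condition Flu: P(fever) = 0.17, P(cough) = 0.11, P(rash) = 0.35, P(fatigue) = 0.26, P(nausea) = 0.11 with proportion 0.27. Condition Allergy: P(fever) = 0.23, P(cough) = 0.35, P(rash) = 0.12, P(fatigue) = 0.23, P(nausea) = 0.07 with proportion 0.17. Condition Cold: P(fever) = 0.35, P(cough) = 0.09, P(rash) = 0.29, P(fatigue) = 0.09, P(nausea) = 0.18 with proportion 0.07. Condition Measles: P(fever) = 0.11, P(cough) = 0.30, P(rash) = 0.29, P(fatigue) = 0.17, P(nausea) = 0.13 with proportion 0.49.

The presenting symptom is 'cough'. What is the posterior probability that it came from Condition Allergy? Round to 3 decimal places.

0.245

Apply Bayes' rule: the posterior for each component is proportional to its prior times its likelihood at x.
Component likelihoods at x = 'cough':
  p_Flu = P(cough | comp) = 0.11
  p_Allergy = P(cough | comp) = 0.35
  p_Cold = P(cough | comp) = 0.09
  p_Measles = P(cough | comp) = 0.30
Prior × likelihood for each component:
  P(Z=Flu)·p_Flu = 0.27 × 0.11 = 0.0297
  P(Z=Allergy)·p_Allergy = 0.17 × 0.35 = 0.0595
  P(Z=Cold)·p_Cold = 0.07 × 0.09 = 0.0063
  P(Z=Measles)·p_Measles = 0.49 × 0.3 = 0.147
Normaliser: 0.0297 + 0.0595 + 0.0063 + 0.147 = 0.2425
So the posterior for Condition Allergy is 0.0595 / 0.2425 ≈ 0.245.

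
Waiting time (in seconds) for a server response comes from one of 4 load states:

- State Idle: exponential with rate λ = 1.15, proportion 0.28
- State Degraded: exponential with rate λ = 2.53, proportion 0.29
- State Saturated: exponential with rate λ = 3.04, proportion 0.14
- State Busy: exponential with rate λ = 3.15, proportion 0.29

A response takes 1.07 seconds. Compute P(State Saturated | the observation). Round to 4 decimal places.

Posterior ∝ prior × likelihood, so P(k | x) ∝ P(Z=k) f_k(x); normalise over all components.
Component likelihoods at x = 1.07 seconds:
  p_Idle = 1.15·e^(−1.15·1.07) = 1.15·e^(−1.2305) = 0.335968
  p_Degraded = 2.53·e^(−2.53·1.07) = 2.53·e^(−2.7071) = 0.168827
  p_Saturated = 3.04·e^(−3.04·1.07) = 3.04·e^(−3.2528) = 0.117544
  p_Busy = 3.15·e^(−3.15·1.07) = 3.15·e^(−3.3705) = 0.108273
Weight by the priors:
  P(Z=Idle)·p_Idle = 0.28 × 0.335968 = 0.0940712
  P(Z=Degraded)·p_Degraded = 0.29 × 0.168827 = 0.0489598
  P(Z=Saturated)·p_Saturated = 0.14 × 0.117544 = 0.0164562
  P(Z=Busy)·p_Busy = 0.29 × 0.108273 = 0.0313992
Marginal: 0.0940712 + 0.0489598 + 0.0164562 + 0.0313992 = 0.190886
P(State Saturated | data) ≈ 0.0862

0.0862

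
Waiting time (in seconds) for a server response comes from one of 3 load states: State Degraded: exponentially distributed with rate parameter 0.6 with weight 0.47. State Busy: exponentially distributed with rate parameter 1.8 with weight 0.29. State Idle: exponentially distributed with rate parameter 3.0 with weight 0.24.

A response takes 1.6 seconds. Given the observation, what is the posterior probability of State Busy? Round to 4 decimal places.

P(component k | x) = P(Z=k)·f_k(x) / marginal(x), where marginal(x) = Σ_j P(Z=j)·f_j(x).
Component likelihoods at x = 1.6 seconds:
  L_Degraded = 0.229736
  L_Busy = 0.101043
  L_Idle = 0.0246892
Prior × likelihood for each component:
  P(Z=Degraded)·L_Degraded = 0.47 × 0.229736 = 0.107976
  P(Z=Busy)·L_Busy = 0.29 × 0.101043 = 0.0293023
  P(Z=Idle)·L_Idle = 0.24 × 0.0246892 = 0.00592542
Evidence: 0.107976 + 0.0293023 + 0.00592542 = 0.143204
Responsibility of State Busy: 0.0293023 / 0.143204 ≈ 0.2046

0.2046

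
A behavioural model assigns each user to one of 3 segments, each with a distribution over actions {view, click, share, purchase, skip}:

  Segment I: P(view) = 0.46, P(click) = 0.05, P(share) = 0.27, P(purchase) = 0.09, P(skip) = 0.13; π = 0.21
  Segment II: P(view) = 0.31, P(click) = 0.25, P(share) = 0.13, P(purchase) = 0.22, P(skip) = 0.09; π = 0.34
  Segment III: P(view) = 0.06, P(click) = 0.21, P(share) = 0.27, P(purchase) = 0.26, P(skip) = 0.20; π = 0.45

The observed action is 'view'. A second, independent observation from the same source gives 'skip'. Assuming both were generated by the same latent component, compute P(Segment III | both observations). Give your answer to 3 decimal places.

0.197

Posterior ∝ prior × likelihood, so P(k | x) ∝ P(Z=k) f_k(x); normalise over all components.
Since both observations come from the same component, the likelihood for component k is f_k(x₁)·f_k(x₂).
  p_I = [P(view | comp) = 0.46] × [0.13] = 0.0598
  p_II = [P(view | comp) = 0.31] × [0.09] = 0.0279
  p_III = [P(view | comp) = 0.06] × [0.2] = 0.012
Weight by the priors:
  P(Z=I)·p_I = 0.21 × 0.0598 = 0.012558
  P(Z=II)·p_II = 0.34 × 0.0279 = 0.009486
  P(Z=III)·p_III = 0.45 × 0.012 = 0.0054
Sum: 0.012558 + 0.009486 + 0.0054 = 0.027444
So the posterior for Segment III is 0.0054 / 0.027444 ≈ 0.197.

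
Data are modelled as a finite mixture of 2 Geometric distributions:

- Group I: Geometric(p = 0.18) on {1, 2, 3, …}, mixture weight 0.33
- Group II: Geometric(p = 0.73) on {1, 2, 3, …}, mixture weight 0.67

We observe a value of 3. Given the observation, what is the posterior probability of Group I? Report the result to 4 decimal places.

The responsibility of component k is π_k f_k(x) divided by Σ_j π_j f_j(x).
Component likelihoods at x = 3:
  f_I = 0.18·(1−0.18)^2 = 0.18·0.6724 = 0.121032
  f_II = 0.73·(1−0.73)^2 = 0.73·0.0729 = 0.053217
Multiply by the mixture weights:
  π_I·f_I = 0.33 × 0.121032 = 0.0399406
  π_II·f_II = 0.67 × 0.053217 = 0.0356554
Normaliser: 0.0399406 + 0.0356554 = 0.075596
P(Group I | the observation) ≈ 0.5283

0.5283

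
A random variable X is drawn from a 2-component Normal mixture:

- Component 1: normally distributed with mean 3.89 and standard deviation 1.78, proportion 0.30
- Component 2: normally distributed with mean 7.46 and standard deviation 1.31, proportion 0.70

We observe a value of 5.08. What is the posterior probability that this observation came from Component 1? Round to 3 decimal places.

0.568

By Bayes' theorem, P(k | x) = P(Z=k) f_k(x) / Σ_j P(Z=j) f_j(x).
Component likelihoods at x = 5.08:
  p_1 = (1/(1.78·√(2π)))·exp(−(5.08−3.89)²/(2·1.78²)) = 0.224125·exp(-0.22347) = 0.179241
  p_2 = (1/(1.31·√(2π)))·exp(−(5.08−7.46)²/(2·1.31²)) = 0.304536·exp(-1.65037) = 0.0584645
Multiply by the mixture weights:
  P(Z=1)·p_1 = 0.30 × 0.179241 = 0.0537723
  P(Z=2)·p_2 = 0.70 × 0.0584645 = 0.0409251
Marginal: 0.0537723 + 0.0409251 = 0.0946974
So the posterior for Component 1 is 0.0537723 / 0.0946974 ≈ 0.568.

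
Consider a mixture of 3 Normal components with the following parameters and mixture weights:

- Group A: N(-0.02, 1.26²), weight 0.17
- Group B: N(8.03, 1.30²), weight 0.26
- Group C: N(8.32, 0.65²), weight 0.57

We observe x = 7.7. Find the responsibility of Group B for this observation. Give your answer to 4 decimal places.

0.2582

Posterior ∝ prior × likelihood, so P(k | x) ∝ w_k f_k(x); normalise over all components.
Evaluate each component's likelihood at the observed value:
  f_A = (1/(1.26·√(2π)))·exp(−(7.7−-0.02)²/(2·1.26²)) = 0.316621·exp(-18.76997) = 2.23278e-09
  f_B = (1/(1.30·√(2π)))·exp(−(7.7−8.03)²/(2·1.30²)) = 0.306879·exp(-0.03222) = 0.297149
  f_C = (1/(0.65·√(2π)))·exp(−(7.7−8.32)²/(2·0.65²)) = 0.613757·exp(-0.45491) = 0.389432
Weight by the priors:
  w_A·f_A = 0.17 × 2.23278e-09 = 3.79573e-10
  w_B·f_B = 0.26 × 0.297149 = 0.0772587
  w_C·f_C = 0.57 × 0.389432 = 0.221976
Normaliser: 3.79573e-10 + 0.0772587 + 0.221976 = 0.299235
P(Group B | data) = 0.0772587 / 0.299235 ≈ 0.2582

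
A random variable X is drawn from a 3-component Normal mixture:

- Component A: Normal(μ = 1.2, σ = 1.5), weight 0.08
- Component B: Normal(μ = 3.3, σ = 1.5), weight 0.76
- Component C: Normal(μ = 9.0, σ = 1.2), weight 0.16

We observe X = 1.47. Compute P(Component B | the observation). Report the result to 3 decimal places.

By Bayes' theorem, P(k | x) = P(Z=k) f_k(x) / Σ_j P(Z=j) f_j(x).
Component likelihoods at x = 1.47:
  p_A = 0.261688
  p_B = 0.126362
  p_C = 9.36312e-10
Weight by the priors:
  P(Z=A)·p_A = 0.08 × 0.261688 = 0.020935
  P(Z=B)·p_B = 0.76 × 0.126362 = 0.0960352
  P(Z=C)·p_C = 0.16 × 9.36312e-10 = 1.4981e-10
Sum: 0.020935 + 0.0960352 + 1.4981e-10 = 0.11697
P(Component B | 1.47) = 0.0960352 / 0.11697 ≈ 0.821

0.821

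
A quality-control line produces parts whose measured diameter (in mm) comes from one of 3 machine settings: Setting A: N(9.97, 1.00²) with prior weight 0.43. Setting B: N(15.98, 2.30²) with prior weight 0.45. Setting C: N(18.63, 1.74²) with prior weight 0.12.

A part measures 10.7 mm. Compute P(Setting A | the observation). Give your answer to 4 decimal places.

By Bayes' theorem, P(k | x) = π_k f_k(x) / Σ_j π_j f_j(x).
Component likelihoods at x = 10.7 mm:
  f_A = 0.305627
  f_B = 0.0124398
  f_C = 7.081e-06
Prior × likelihood for each component:
  π_A·f_A = 0.43 × 0.305627 = 0.13142
  π_B·f_B = 0.45 × 0.0124398 = 0.00559789
  π_C·f_C = 0.12 × 7.081e-06 = 8.4972e-07
Normaliser: 0.13142 + 0.00559789 + 8.4972e-07 = 0.137019
So the posterior for Setting A is 0.13142 / 0.137019 ≈ 0.9591.

0.9591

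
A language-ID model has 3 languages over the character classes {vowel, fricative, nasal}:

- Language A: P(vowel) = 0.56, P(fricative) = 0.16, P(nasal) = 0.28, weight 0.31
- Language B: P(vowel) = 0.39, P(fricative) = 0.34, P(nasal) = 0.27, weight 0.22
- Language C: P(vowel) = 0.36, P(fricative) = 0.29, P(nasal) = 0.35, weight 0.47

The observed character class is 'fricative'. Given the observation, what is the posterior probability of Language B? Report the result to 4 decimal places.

P(component k | x) = P(Z=k)·f_k(x) / marginal(x), where marginal(x) = Σ_j P(Z=j)·f_j(x).
Component likelihoods at x = 'fricative':
  p_A = P(fricative | comp) = 0.16
  p_B = P(fricative | comp) = 0.34
  p_C = P(fricative | comp) = 0.29
Multiply by the mixture weights:
  P(Z=A)·p_A = 0.31 × 0.16 = 0.0496
  P(Z=B)·p_B = 0.22 × 0.34 = 0.0748
  P(Z=C)·p_C = 0.47 × 0.29 = 0.1363
Marginal: 0.0496 + 0.0748 + 0.1363 = 0.2607
Responsibility of Language B: 0.0748 / 0.2607 ≈ 0.2869

0.2869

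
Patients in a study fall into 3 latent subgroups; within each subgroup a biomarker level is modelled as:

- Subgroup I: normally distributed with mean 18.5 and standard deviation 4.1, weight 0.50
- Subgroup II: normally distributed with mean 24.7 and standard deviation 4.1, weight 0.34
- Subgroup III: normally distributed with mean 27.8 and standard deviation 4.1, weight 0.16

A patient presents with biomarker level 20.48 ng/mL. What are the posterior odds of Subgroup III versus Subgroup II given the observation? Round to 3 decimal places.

0.162

The posterior odds equal the prior odds times the likelihood ratio: (π_i/π_j)·(f_i(x)/f_j(x)).
Normal densities:
  L_I = (1/(4.1·√(2π)))·exp(−(20.48−18.5)²/(2·4.1²)) = 0.097303·exp(-0.11661) = 0.0865931
  L_II = (1/(4.1·√(2π)))·exp(−(20.48−24.7)²/(2·4.1²)) = 0.097303·exp(-0.52970) = 0.0572904
  L_III = (1/(4.1·√(2π)))·exp(−(20.48−27.8)²/(2·4.1²)) = 0.097303·exp(-1.59377) = 0.019768
Odds = (0.16/0.34) × (0.019768/0.0572904) = 0.470588 × 0.345049 ≈ 0.162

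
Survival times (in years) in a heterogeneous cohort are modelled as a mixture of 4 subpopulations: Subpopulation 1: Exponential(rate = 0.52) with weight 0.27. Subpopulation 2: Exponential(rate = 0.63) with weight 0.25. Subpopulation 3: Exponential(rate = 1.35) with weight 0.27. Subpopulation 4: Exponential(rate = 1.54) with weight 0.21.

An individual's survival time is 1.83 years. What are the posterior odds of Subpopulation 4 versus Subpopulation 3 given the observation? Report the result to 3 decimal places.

Only the two components matter; the odds are (π_i f_i(x)) / (π_j f_j(x)).
Exponential densities:
  L_1 = 0.200784
  L_2 = 0.198904
  L_3 = 0.114132
  L_4 = 0.0919585
Posterior odds = (π_4·L_4) / (π_3·L_3) = (0.21·0.0919585) / (0.27·0.114132) = 0.0193113 / 0.0308158 ≈ 0.627

0.627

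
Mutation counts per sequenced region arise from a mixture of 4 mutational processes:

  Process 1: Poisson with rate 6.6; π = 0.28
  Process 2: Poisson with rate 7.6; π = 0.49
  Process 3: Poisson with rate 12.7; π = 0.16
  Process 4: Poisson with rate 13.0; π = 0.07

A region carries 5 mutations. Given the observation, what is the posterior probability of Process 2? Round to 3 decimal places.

0.555

Posterior ∝ prior × likelihood, so P(k | x) ∝ π_k f_k(x); normalise over all components.
Evaluate each component's likelihood at the observed value:
  f_1 = e^(−6.6)·6.6^5/5! = 0.141969
  f_2 = e^(−7.6)·7.6^5/5! = 0.105742
  f_3 = e^(−12.7)·12.7^5/5! = 0.00840035
  f_4 = e^(−13.0)·13.0^5/5! = 0.0069937
Prior × likelihood for each component:
  π_1·f_1 = 0.28 × 0.141969 = 0.0397514
  π_2·f_2 = 0.49 × 0.105742 = 0.0518137
  π_3·f_3 = 0.16 × 0.00840035 = 0.00134406
  π_4·f_4 = 0.07 × 0.0069937 = 0.000489559
Normaliser: 0.0397514 + 0.0518137 + 0.00134406 + 0.000489559 = 0.0933988
So the posterior for Process 2 is 0.0518137 / 0.0933988 ≈ 0.555.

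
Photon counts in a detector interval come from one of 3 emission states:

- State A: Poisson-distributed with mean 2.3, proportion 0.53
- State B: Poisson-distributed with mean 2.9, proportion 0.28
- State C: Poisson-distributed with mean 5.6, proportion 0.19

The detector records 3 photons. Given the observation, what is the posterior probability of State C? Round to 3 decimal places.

The responsibility of component k is π_k f_k(x) divided by Σ_j π_j f_j(x).
Component likelihoods at x = 3 photons:
  f_A = 0.203308
  f_B = 0.22366
  f_C = 0.108234
Weight by the priors:
  π_A·f_A = 0.53 × 0.203308 = 0.107753
  π_B·f_B = 0.28 × 0.22366 = 0.0626249
  π_C·f_C = 0.19 × 0.108234 = 0.0205645
Normaliser: 0.107753 + 0.0626249 + 0.0205645 = 0.190943
Responsibility of State C: 0.0205645 / 0.190943 ≈ 0.108

0.108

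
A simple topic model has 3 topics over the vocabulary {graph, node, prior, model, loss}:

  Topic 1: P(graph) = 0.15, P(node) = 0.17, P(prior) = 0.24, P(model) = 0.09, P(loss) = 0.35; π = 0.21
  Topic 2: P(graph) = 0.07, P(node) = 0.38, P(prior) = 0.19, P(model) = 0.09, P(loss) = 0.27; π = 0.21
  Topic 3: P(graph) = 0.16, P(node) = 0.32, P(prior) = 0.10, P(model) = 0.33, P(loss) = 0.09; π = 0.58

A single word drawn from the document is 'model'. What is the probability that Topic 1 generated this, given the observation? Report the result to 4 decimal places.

The responsibility of component k is P(Z=k) f_k(x) divided by Σ_j P(Z=j) f_j(x).
Categorical probabilities:
  L_1 = 0.09
  L_2 = 0.09
  L_3 = 0.33
Unnormalised posteriors:
  P(Z=1)·L_1 = 0.21 × 0.09 = 0.0189
  P(Z=2)·L_2 = 0.21 × 0.09 = 0.0189
  P(Z=3)·L_3 = 0.58 × 0.33 = 0.1914
Denominator: 0.0189 + 0.0189 + 0.1914 = 0.2292
So the posterior for Topic 1 is 0.0189 / 0.2292 ≈ 0.0825.

0.0825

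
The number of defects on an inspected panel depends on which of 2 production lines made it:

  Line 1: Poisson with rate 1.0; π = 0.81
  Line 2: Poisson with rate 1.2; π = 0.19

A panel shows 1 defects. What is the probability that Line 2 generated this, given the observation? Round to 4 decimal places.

0.1873

P(component k | x) = P(Z=k)·f_k(x) / marginal(x), where marginal(x) = Σ_j P(Z=j)·f_j(x).
Evaluate each component's likelihood at the observed value:
  p_1 = e^(−1.0)·1.0^1/1! = 0.367879
  p_2 = e^(−1.2)·1.2^1/1! = 0.361433
Unnormalised posteriors:
  P(Z=1)·p_1 = 0.81 × 0.367879 = 0.297982
  P(Z=2)·p_2 = 0.19 × 0.361433 = 0.0686723
Denominator: 0.297982 + 0.0686723 = 0.366655
Responsibility of Line 2: 0.0686723 / 0.366655 ≈ 0.1873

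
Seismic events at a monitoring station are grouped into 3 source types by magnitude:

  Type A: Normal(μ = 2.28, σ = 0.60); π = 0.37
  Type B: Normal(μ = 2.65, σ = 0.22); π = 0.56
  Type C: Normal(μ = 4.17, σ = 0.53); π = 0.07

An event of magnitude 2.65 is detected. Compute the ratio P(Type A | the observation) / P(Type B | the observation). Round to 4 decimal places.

Only the two components matter; the odds are (π_i f_i(x)) / (π_j f_j(x)).
Normal densities:
  f_A = 0.549772
  f_B = 1.81337
  f_C = 0.0123197
Odds = (0.37/0.56) × (0.549772/1.81337) = 0.660714 × 0.303176 ≈ 0.2003

0.2003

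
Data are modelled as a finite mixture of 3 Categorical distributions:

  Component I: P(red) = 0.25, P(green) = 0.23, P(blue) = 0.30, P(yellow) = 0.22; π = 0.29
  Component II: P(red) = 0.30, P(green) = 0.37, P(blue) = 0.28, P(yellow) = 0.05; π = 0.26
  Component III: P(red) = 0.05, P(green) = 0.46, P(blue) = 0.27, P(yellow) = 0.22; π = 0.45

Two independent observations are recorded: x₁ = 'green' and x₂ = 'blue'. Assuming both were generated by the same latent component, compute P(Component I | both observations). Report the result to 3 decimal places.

0.195

P(component k | x) = π_k·f_k(x) / marginal(x), where marginal(x) = Σ_j π_j·f_j(x).
Since both observations come from the same component, the likelihood for component k is f_k(x₁)·f_k(x₂).
  L_I = [P(green | comp) = 0.23] × [0.3] = 0.069
  L_II = [P(green | comp) = 0.37] × [0.28] = 0.1036
  L_III = [P(green | comp) = 0.46] × [0.27] = 0.1242
Multiply by the mixture weights:
  π_I·L_I = 0.29 × 0.069 = 0.02001
  π_II·L_II = 0.26 × 0.1036 = 0.026936
  π_III·L_III = 0.45 × 0.1242 = 0.05589
Marginal: 0.02001 + 0.026936 + 0.05589 = 0.102836
P(Component I | x₁, x₂) ≈ 0.195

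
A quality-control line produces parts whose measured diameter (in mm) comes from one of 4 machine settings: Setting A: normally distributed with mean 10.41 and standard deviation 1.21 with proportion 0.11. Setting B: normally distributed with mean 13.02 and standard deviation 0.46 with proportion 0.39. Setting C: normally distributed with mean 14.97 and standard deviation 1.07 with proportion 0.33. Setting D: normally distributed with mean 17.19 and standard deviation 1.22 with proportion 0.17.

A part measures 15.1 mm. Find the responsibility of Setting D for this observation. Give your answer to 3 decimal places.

0.095

The responsibility of component k is P(Z=k) f_k(x) divided by Σ_j P(Z=j) f_j(x).
Evaluate each component's likelihood at the observed value:
  p_A = (1/(1.21·√(2π)))·exp(−(15.1−10.41)²/(2·1.21²)) = 0.329704·exp(-7.51182) = 0.000180212
  p_B = (1/(0.46·√(2π)))·exp(−(15.1−13.02)²/(2·0.46²)) = 0.867266·exp(-10.22306) = 3.15016e-05
  p_C = (1/(1.07·√(2π)))·exp(−(15.1−14.97)²/(2·1.07²)) = 0.372843·exp(-0.00738) = 0.370102
  p_D = (1/(1.22·√(2π)))·exp(−(15.1−17.19)²/(2·1.22²)) = 0.327002·exp(-1.46738) = 0.0753832
Prior × likelihood for each component:
  P(Z=A)·p_A = 0.11 × 0.000180212 = 1.98234e-05
  P(Z=B)·p_B = 0.39 × 3.15016e-05 = 1.22856e-05
  P(Z=C)·p_C = 0.33 × 0.370102 = 0.122134
  P(Z=D)·p_D = 0.17 × 0.0753832 = 0.0128151
Normaliser: 1.98234e-05 + 1.22856e-05 + 0.122134 + 0.0128151 = 0.134981
P(Setting D | the observation) ≈ 0.095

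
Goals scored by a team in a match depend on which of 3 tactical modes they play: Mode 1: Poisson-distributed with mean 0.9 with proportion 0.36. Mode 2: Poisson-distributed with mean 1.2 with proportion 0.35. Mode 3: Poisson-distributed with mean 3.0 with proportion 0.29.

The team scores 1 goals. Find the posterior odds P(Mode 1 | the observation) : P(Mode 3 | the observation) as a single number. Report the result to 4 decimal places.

3.0412

Only the two components matter; the odds are (P(Z=i) f_i(x)) / (P(Z=j) f_j(x)).
Component likelihoods at x = 1 goals:
  p_1 = e^(−0.9)·0.9^1/1! = 0.365913
  p_2 = e^(−1.2)·1.2^1/1! = 0.361433
  p_3 = e^(−3.0)·3.0^1/1! = 0.149361
Odds = (0.36/0.29) × (0.365913/0.149361) = 1.24138 × 2.44985 ≈ 3.0412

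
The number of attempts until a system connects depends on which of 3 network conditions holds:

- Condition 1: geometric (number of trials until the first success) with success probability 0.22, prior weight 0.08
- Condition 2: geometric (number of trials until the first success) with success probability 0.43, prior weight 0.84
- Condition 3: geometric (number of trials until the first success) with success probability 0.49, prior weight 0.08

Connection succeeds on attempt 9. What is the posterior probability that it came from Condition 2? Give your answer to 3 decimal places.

Apply Bayes' rule: the posterior for each component is proportional to its prior times its likelihood at x.
Evaluate each component's likelihood at the observed value:
  f_1 = 0.22·(1−0.22)^8 = 0.22·0.137011 = 0.0301425
  f_2 = 0.43·(1−0.43)^8 = 0.43·0.0111429 = 0.00479145
  f_3 = 0.49·(1−0.49)^8 = 0.49·0.00457679 = 0.00224263
Prior × likelihood for each component:
  π_1·f_1 = 0.08 × 0.0301425 = 0.0024114
  π_2·f_2 = 0.84 × 0.00479145 = 0.00402482
  π_3·f_3 = 0.08 × 0.00224263 = 0.00017941
Normaliser: 0.0024114 + 0.00402482 + 0.00017941 = 0.00661563
P(Condition 2 | the observation) = 0.00402482 / 0.00661563 ≈ 0.608

0.608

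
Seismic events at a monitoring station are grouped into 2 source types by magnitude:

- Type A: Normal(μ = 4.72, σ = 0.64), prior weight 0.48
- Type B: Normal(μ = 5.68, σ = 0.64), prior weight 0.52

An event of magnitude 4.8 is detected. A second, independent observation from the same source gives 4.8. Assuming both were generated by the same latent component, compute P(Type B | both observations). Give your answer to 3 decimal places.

Apply Bayes' rule: the posterior for each component is proportional to its prior times its likelihood at x.
Since both observations come from the same component, the likelihood for component k is f_k(x₁)·f_k(x₂).
  p_A = [(1/(0.64·√(2π)))·exp(−(4.8−4.72)²/(2·0.64²)) = 0.623347·exp(-0.00781) = 0.618496] × [0.618496] = 0.382538
  p_B = [(1/(0.64·√(2π)))·exp(−(4.8−5.68)²/(2·0.64²)) = 0.623347·exp(-0.94531) = 0.242207] × [0.242207] = 0.0586641
Multiply by the mixture weights:
  π_A·p_A = 0.48 × 0.382538 = 0.183618
  π_B·p_B = 0.52 × 0.0586641 = 0.0305053
Marginal: 0.183618 + 0.0305053 = 0.214123
So the posterior for Type B is 0.0305053 / 0.214123 ≈ 0.142.

0.142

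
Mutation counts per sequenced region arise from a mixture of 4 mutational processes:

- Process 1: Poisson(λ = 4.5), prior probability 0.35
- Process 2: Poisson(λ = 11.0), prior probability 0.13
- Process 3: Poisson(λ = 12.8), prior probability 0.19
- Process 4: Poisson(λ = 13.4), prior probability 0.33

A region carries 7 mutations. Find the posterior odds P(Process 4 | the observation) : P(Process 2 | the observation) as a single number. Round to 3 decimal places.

0.917

Since P(k|x) ∝ π_k f_k(x), the posterior odds are π_i f_i(x) / (π_j f_j(x)).
Evaluate each component's likelihood at the observed value:
  L_1 = 0.0823629
  L_2 = 0.0645772
  L_3 = 0.0308368
  L_4 = 0.0233215
0.0076961 / 0.00839503 ≈ 0.917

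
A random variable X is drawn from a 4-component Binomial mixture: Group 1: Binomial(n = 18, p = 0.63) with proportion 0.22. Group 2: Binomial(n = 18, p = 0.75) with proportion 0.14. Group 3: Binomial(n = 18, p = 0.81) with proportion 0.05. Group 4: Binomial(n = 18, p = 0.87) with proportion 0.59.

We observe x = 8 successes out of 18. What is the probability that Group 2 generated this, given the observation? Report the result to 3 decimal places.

P(component k | x) = w_k·f_k(x) / marginal(x), where marginal(x) = Σ_j w_j·f_j(x).
Binomial probabilities:
  p_1 = C(18,8)·0.63^8·0.37^10 = 43758·0.0248156·4.80858e-05 = 0.0522155
  p_2 = C(18,8)·0.75^8·0.25^10 = 43758·0.100113·9.53674e-07 = 0.0041778
  p_3 = C(18,8)·0.81^8·0.19^10 = 43758·0.185302·6.13107e-08 = 0.000497134
  p_4 = C(18,8)·0.87^8·0.13^10 = 43758·0.328212·1.37858e-09 = 1.97991e-05
Unnormalised posteriors:
  w_1·p_1 = 0.22 × 0.0522155 = 0.0114874
  w_2·p_2 = 0.14 × 0.0041778 = 0.000584892
  w_3·p_3 = 0.05 × 0.000497134 = 2.48567e-05
  w_4·p_4 = 0.59 × 1.97991e-05 = 1.16815e-05
Denominator: 0.0114874 + 0.000584892 + 2.48567e-05 + 1.16815e-05 = 0.0121088
So the posterior for Group 2 is 0.000584892 / 0.0121088 ≈ 0.048.

0.048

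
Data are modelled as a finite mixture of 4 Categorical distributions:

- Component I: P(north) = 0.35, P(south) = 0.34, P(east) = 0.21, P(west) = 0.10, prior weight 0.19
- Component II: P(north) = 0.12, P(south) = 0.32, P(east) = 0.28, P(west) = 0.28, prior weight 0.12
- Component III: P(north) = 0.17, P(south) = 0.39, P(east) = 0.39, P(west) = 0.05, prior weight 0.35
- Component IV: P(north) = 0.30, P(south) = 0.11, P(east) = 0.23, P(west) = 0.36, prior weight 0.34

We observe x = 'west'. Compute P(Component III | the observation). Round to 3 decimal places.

0.091

The responsibility of component k is π_k f_k(x) divided by Σ_j π_j f_j(x).
Categorical probabilities:
  L_I = P(west | comp) = 0.10
  L_II = P(west | comp) = 0.28
  L_III = P(west | comp) = 0.05
  L_IV = P(west | comp) = 0.36
Unnormalised posteriors:
  π_I·L_I = 0.19 × 0.1 = 0.019
  π_II·L_II = 0.12 × 0.28 = 0.0336
  π_III·L_III = 0.35 × 0.05 = 0.0175
  π_IV·L_IV = 0.34 × 0.36 = 0.1224
Sum: 0.019 + 0.0336 + 0.0175 + 0.1224 = 0.1925
So the posterior for Component III is 0.0175 / 0.1925 ≈ 0.091.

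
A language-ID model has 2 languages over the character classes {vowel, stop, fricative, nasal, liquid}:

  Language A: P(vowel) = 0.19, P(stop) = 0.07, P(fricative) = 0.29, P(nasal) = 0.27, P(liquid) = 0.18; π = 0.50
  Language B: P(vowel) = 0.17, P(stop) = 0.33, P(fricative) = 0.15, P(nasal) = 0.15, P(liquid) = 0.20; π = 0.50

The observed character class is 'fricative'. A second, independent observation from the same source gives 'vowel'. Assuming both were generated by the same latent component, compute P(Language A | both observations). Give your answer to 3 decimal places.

0.684

Posterior ∝ prior × likelihood, so P(k | x) ∝ π_k f_k(x); normalise over all components.
Since both observations come from the same component, the likelihood for component k is f_k(x₁)·f_k(x₂).
  L_A = [P(fricative | comp) = 0.29] × [0.19] = 0.0551
  L_B = [P(fricative | comp) = 0.15] × [0.17] = 0.0255
Prior × likelihood for each component:
  π_A·L_A = 0.50 × 0.0551 = 0.02755
  π_B·L_B = 0.50 × 0.0255 = 0.01275
Sum: 0.02755 + 0.01275 = 0.0403
So the posterior for Language A is 0.02755 / 0.0403 ≈ 0.684.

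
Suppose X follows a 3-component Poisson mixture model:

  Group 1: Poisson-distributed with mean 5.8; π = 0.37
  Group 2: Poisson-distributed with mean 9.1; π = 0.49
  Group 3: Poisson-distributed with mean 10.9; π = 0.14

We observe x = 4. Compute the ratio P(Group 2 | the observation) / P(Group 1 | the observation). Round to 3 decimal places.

The posterior odds equal the prior odds times the likelihood ratio: (π_i/π_j)·(f_i(x)/f_j(x)).
Poisson probabilities:
  p_1 = 0.142755
  p_2 = 0.0319062
  p_3 = 0.0108564
Odds = (0.49/0.37) × (0.0319062/0.142755) = 1.32432 × 0.223502 ≈ 0.296

0.296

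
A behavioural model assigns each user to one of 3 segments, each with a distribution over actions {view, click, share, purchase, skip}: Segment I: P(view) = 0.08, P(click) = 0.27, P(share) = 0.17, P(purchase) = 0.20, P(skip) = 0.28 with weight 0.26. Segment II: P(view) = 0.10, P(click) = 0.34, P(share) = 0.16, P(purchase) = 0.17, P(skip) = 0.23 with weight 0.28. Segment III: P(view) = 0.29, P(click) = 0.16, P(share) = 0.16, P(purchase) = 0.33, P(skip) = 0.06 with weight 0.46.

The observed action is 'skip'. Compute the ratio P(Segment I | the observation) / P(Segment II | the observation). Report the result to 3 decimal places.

1.130

Since P(k|x) ∝ w_k f_k(x), the posterior odds are w_i f_i(x) / (w_j f_j(x)).
Categorical probabilities:
  f_I = P(skip | comp) = 0.28
  f_II = P(skip | comp) = 0.23
  f_III = P(skip | comp) = 0.06
Odds = (0.26/0.28) × (0.28/0.23) = 0.928571 × 1.21739 ≈ 1.130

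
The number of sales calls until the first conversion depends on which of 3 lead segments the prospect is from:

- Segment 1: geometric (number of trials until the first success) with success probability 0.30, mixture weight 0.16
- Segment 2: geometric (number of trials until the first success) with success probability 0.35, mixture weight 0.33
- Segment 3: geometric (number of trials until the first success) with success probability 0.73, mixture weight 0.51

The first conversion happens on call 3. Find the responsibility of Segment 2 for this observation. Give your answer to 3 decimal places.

By Bayes' theorem, P(k | x) = P(Z=k) f_k(x) / Σ_j P(Z=j) f_j(x).
Geometric probabilities:
  p_1 = 0.30·(1−0.30)^2 = 0.30·0.49 = 0.147
  p_2 = 0.35·(1−0.35)^2 = 0.35·0.4225 = 0.147875
  p_3 = 0.73·(1−0.73)^2 = 0.73·0.0729 = 0.053217
Prior × likelihood for each component:
  P(Z=1)·p_1 = 0.16 × 0.147 = 0.02352
  P(Z=2)·p_2 = 0.33 × 0.147875 = 0.0487988
  P(Z=3)·p_3 = 0.51 × 0.053217 = 0.0271407
Sum: 0.02352 + 0.0487988 + 0.0271407 = 0.0994594
So the posterior for Segment 2 is 0.0487988 / 0.0994594 ≈ 0.491.

0.491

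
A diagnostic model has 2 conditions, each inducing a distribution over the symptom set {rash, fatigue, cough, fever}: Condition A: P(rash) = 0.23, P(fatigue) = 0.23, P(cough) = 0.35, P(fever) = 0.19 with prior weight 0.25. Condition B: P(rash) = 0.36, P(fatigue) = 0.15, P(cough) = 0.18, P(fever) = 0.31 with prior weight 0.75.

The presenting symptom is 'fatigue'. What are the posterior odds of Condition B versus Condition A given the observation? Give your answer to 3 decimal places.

1.957

Posterior odds = (π_i f_i(x)) / (π_j f_j(x)); the normalising sum cancels.
Categorical probabilities:
  p_A = P(fatigue | comp) = 0.23
  p_B = P(fatigue | comp) = 0.15
Posterior odds = (π_B·p_B) / (π_A·p_A) = (0.75·0.15) / (0.25·0.23) = 0.1125 / 0.0575 ≈ 1.957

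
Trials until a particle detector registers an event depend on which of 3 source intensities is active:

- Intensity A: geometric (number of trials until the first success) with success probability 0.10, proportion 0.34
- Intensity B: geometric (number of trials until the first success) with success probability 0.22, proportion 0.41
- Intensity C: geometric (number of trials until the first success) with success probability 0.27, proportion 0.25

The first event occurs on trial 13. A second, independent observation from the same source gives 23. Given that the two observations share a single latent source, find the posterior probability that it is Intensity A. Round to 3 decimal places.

P(component k | x) = w_k·f_k(x) / marginal(x), where marginal(x) = Σ_j w_j·f_j(x).
Since both observations come from the same component, the likelihood for component k is f_k(x₁)·f_k(x₂).
  f_A = [0.10·(1−0.10)^12 = 0.10·0.28243 = 0.028243] × [0.00984771] = 0.000278128
  f_B = [0.22·(1−0.22)^12 = 0.22·0.0507149 = 0.0111573] × [0.000930045] = 1.03768e-05
  f_C = [0.27·(1−0.27)^12 = 0.27·0.022902 = 0.00618355] × [0.000265746] = 1.64325e-06
Prior × likelihood for each component:
  w_A·f_A = 0.34 × 0.000278128 = 9.45637e-05
  w_B·f_B = 0.41 × 1.03768e-05 = 4.25447e-06
  w_C·f_C = 0.25 × 1.64325e-06 = 4.10814e-07
Evidence: 9.45637e-05 + 4.25447e-06 + 4.10814e-07 = 9.92289e-05
P(Intensity A | x₁,x₂) = 9.45637e-05 / 9.92289e-05 ≈ 0.953

0.953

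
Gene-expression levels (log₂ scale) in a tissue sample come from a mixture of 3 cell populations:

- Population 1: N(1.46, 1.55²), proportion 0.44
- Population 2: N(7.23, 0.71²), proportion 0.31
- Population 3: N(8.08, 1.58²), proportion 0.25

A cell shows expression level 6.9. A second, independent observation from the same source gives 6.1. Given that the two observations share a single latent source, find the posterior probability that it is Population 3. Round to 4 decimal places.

0.1818

The responsibility of component k is π_k f_k(x) divided by Σ_j π_j f_j(x).
Since both observations come from the same component, the likelihood for component k is f_k(x₁)·f_k(x₂).
  p_1 = [(1/(1.55·√(2π)))·exp(−(6.9−1.46)²/(2·1.55²)) = 0.257382·exp(-6.15892) = 0.000544245] × [0.00291508] = 1.58652e-06
  p_2 = [(1/(0.71·√(2π)))·exp(−(6.9−7.23)²/(2·0.71²)) = 0.561891·exp(-0.10801) = 0.504361] × [0.158348] = 0.0798644
  p_3 = [(1/(1.58·√(2π)))·exp(−(6.9−8.08)²/(2·1.58²)) = 0.252495·exp(-0.27888) = 0.191045] × [0.115144] = 0.0219977
Prior × likelihood for each component:
  π_1·p_1 = 0.44 × 1.58652e-06 = 6.98067e-07
  π_2·p_2 = 0.31 × 0.0798644 = 0.024758
  π_3·p_3 = 0.25 × 0.0219977 = 0.00549942
Normaliser: 6.98067e-07 + 0.024758 + 0.00549942 = 0.0302581
P(Population 3 | x₁, x₂) = 0.00549942 / 0.0302581 ≈ 0.1818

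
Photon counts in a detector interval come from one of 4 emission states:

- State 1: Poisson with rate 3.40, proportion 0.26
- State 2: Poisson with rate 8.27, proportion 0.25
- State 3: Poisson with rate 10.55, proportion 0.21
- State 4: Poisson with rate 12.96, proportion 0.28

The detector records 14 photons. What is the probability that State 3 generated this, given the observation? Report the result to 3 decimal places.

P(component k | x) = π_k·f_k(x) / marginal(x), where marginal(x) = Σ_j π_j·f_j(x).
Component likelihoods at x = 14 photons:
  L_1 = 1.05608e-05
  L_2 = 0.0205614
  L_3 = 0.0635798
  L_4 = 0.101767
Multiply by the mixture weights:
  π_1·L_1 = 0.26 × 1.05608e-05 = 2.7458e-06
  π_2·L_2 = 0.25 × 0.0205614 = 0.00514036
  π_3·L_3 = 0.21 × 0.0635798 = 0.0133518
  π_4·L_4 = 0.28 × 0.101767 = 0.0284946
Evidence: 2.7458e-06 + 0.00514036 + 0.0133518 + 0.0284946 = 0.0469895
Responsibility of State 3: 0.0133518 / 0.0469895 ≈ 0.284

0.284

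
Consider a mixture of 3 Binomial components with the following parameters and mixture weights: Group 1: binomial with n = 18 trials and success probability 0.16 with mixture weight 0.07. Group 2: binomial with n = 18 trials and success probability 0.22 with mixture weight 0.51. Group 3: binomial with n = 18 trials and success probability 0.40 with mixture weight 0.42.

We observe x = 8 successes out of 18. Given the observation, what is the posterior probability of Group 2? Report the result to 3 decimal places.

P(component k | x) = P(Z=k)·f_k(x) / marginal(x), where marginal(x) = Σ_j P(Z=j)·f_j(x).
Evaluate each component's likelihood at the observed value:
  p_1 = 0.00328708
  p_2 = 0.0200164
  p_3 = 0.1734
Weight by the priors:
  P(Z=1)·p_1 = 0.07 × 0.00328708 = 0.000230096
  P(Z=2)·p_2 = 0.51 × 0.0200164 = 0.0102083
  P(Z=3)·p_3 = 0.42 × 0.1734 = 0.0728281
Denominator: 0.000230096 + 0.0102083 + 0.0728281 = 0.0832666
P(Group 2 | x) ≈ 0.123

0.123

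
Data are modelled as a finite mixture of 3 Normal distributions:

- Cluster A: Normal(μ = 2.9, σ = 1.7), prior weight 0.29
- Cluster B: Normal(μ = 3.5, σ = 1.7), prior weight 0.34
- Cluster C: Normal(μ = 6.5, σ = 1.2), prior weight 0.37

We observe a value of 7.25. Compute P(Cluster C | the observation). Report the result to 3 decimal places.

The responsibility of component k is π_k f_k(x) divided by Σ_j π_j f_j(x).
Component likelihoods at x = 7.25:
  f_A = 0.00888531
  f_B = 0.0205987
  f_C = 0.273467
Multiply by the mixture weights:
  π_A·f_A = 0.29 × 0.00888531 = 0.00257674
  π_B·f_B = 0.34 × 0.0205987 = 0.00700357
  π_C·f_C = 0.37 × 0.273467 = 0.101183
Evidence: 0.00257674 + 0.00700357 + 0.101183 = 0.110763
P(Cluster C | the observation) ≈ 0.914

0.914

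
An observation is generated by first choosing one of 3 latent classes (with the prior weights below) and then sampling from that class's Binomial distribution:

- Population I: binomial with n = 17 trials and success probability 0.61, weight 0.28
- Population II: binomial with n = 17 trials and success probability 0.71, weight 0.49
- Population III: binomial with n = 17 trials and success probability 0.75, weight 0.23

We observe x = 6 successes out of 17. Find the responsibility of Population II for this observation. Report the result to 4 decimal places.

0.1407

The responsibility of component k is π_k f_k(x) divided by Σ_j π_j f_j(x).
Binomial probabilities:
  p_I = C(17,6)·0.61^6·0.39^11 = 12376·0.0515204·3.17476e-05 = 0.0202428
  p_II = C(17,6)·0.71^6·0.29^11 = 12376·0.1281·1.22005e-06 = 0.00193423
  p_III = C(17,6)·0.75^6·0.25^11 = 12376·0.177979·2.38419e-07 = 0.000525156
Prior × likelihood for each component:
  π_I·p_I = 0.28 × 0.0202428 = 0.00566798
  π_II·p_II = 0.49 × 0.00193423 = 0.000947773
  π_III·p_III = 0.23 × 0.000525156 = 0.000120786
Denominator: 0.00566798 + 0.000947773 + 0.000120786 = 0.00673654
P(Population II | the observation) ≈ 0.1407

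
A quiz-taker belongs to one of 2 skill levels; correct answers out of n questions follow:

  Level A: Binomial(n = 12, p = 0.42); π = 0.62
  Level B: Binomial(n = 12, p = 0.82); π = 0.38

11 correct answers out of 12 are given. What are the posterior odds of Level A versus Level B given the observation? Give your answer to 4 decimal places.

Since P(k|x) ∝ w_k f_k(x), the posterior odds are w_i f_i(x) / (w_j f_j(x)).
Evaluate each component's likelihood at the observed value:
  f_A = C(12,11)·0.42^11·0.58^1 = 12·7.17368e-05·0.58 = 0.000499288
  f_B = C(12,11)·0.82^11·0.18^1 = 12·0.112707·0.18 = 0.243448
Odds = (0.62/0.38) × (0.000499288/0.243448) = 1.63158 × 0.0020509 ≈ 0.0033

0.0033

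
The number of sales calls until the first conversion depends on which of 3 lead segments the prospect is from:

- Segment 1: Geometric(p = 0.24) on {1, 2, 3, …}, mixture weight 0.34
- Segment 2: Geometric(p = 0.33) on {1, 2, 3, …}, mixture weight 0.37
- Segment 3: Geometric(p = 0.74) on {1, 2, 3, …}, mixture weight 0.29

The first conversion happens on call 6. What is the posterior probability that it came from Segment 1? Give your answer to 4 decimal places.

0.5528

Apply Bayes' rule: the posterior for each component is proportional to its prior times its likelihood at x.
Geometric probabilities:
  L_1 = 0.24·(1−0.24)^5 = 0.24·0.253553 = 0.0608526
  L_2 = 0.33·(1−0.33)^5 = 0.33·0.135013 = 0.0445541
  L_3 = 0.74·(1−0.74)^5 = 0.74·0.00118814 = 0.000879222
Multiply by the mixture weights:
  w_1·L_1 = 0.34 × 0.0608526 = 0.0206899
  w_2·L_2 = 0.37 × 0.0445541 = 0.016485
  w_3·L_3 = 0.29 × 0.000879222 = 0.000254974
Marginal: 0.0206899 + 0.016485 + 0.000254974 = 0.0374299
Responsibility of Segment 1: 0.0206899 / 0.0374299 ≈ 0.5528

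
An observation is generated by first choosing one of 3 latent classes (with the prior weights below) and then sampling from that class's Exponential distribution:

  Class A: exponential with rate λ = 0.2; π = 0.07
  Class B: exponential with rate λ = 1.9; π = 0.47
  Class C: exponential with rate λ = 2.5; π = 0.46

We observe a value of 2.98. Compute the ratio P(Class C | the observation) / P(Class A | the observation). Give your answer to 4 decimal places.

Only the two components matter; the odds are (w_i f_i(x)) / (w_j f_j(x)).
Exponential densities:
  p_A = 0.2·e^(−0.2·2.98) = 0.2·e^(−0.5960) = 0.110202
  p_B = 1.9·e^(−1.9·2.98) = 1.9·e^(−5.6620) = 0.00660356
  p_C = 2.5·e^(−2.5·2.98) = 2.5·e^(−7.4500) = 0.0014536
Posterior odds = (w_C·p_C) / (w_A·p_A) = (0.46·0.0014536) / (0.07·0.110202) = 0.000668658 / 0.00771416 ≈ 0.0867

0.0867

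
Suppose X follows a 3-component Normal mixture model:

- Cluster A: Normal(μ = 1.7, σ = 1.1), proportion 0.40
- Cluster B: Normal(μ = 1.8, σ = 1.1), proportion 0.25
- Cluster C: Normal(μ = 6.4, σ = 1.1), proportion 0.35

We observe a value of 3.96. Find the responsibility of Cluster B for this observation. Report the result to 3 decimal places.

Apply Bayes' rule: the posterior for each component is proportional to its prior times its likelihood at x.
Normal densities:
  f_A = (1/(1.1·√(2π)))·exp(−(3.96−1.7)²/(2·1.1²)) = 0.362675·exp(-2.11058) = 0.0439445
  f_B = (1/(1.1·√(2π)))·exp(−(3.96−1.8)²/(2·1.1²)) = 0.362675·exp(-1.92793) = 0.0527505
  f_C = (1/(1.1·√(2π)))·exp(−(3.96−6.4)²/(2·1.1²)) = 0.362675·exp(-2.46017) = 0.03098
Unnormalised posteriors:
  w_A·f_A = 0.40 × 0.0439445 = 0.0175778
  w_B·f_B = 0.25 × 0.0527505 = 0.0131876
  w_C·f_C = 0.35 × 0.03098 = 0.010843
Marginal: 0.0175778 + 0.0131876 + 0.010843 = 0.0416084
So the posterior for Cluster B is 0.0131876 / 0.0416084 ≈ 0.317.

0.317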